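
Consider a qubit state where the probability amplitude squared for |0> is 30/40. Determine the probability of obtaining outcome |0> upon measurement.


|alpha|^2 = 30/40 = 0.7500
|beta|^2 = 1 - 30/40 = 10/40 = 0.2500
P(|0>) = |alpha|^2 = 0.7500

0.7500


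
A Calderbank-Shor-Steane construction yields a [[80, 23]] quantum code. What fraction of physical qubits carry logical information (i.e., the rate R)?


Code rate R = k/n
= 23/80
= 0.2875

0.2875


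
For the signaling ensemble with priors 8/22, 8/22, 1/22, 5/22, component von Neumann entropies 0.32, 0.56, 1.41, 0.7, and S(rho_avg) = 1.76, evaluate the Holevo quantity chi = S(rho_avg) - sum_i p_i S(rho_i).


chi = S(rho) - sum_i p_i * S(rho_i)
Weighted entropy = 8/22 * 0.32 + 8/22 * 0.56 + 1/22 * 1.41 + 5/22 * 0.7
= 0.5432
chi = 1.76 - 0.5432
= 1.2168

1.2168


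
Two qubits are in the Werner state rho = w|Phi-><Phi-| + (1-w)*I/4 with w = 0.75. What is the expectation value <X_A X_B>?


|Phi-> = (|00> - |11>)/sqrt(2)
For the pure Bell state, <X_A X_B> = -1 (Bell-state Pauli correlator).
The maximally-mixed part I/4 has tr(I/4 * P tensor P) = 0 for any traceless Pauli P.
So <X_A X_B>_rho = w * (-1) + (1 - w) * 0
= 0.75 * (-1)
= -0.7500

-0.7500


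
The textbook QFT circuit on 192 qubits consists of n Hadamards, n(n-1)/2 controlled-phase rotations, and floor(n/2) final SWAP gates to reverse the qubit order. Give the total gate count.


Hadamard gates: 192
Controlled rotations: n*(n-1)/2 = 192*191/2 = 18336
SWAP gates: floor(n/2) = floor(192/2) = 96
Total = 192 + 18336 + 96
= 18624

18624


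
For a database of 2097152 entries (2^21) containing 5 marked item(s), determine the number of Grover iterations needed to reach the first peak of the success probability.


After j Grover iterations the success probability is P(j) = sin^2((2j+1)*theta), where sin(theta) = sqrt(k/N).
N = 2^21 = 2097152, k = 5
sin(theta) = sqrt(k/N) = 0.001544080889
theta = arcsin(sqrt(k/N)) = 0.001544081502 rad
P(j) reaches its first maximum when (2j+1)*theta is as close as possible to pi/2, i.e. j = round(pi/(4*theta) - 1/2).
pi/(4*theta) - 1/2 = 508.1507
(For comparison, the common estimate pi/4 * sqrt(N/k) = 508.6509; the exact maximiser is used here.)
Optimal iterations = 508

508


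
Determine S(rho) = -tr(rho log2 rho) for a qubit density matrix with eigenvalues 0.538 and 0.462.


S = -p*log2(p) - (1-p)*log2(1-p)
p = 0.5380, 1-p = 0.4620
= -0.5380 * log2(0.5380) - 0.4620 * log2(0.4620)
= -(-0.4811) - (-0.5147)
= 0.9958

0.9958


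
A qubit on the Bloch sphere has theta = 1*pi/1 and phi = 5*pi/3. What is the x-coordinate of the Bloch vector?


theta = 3.1416, phi = 5.2360
r_x = sin(theta)*cos(phi) = 0.0000 * 0.5000
r_x = 0.0000

0.0000


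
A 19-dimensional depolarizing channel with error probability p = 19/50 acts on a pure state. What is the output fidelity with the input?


F = (1-p) + p/d
= (1 - 0.3800) + 0.3800/19
= 0.6200 + 0.0200
= 0.6400

0.6400


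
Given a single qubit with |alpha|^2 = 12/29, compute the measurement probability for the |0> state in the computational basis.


|alpha|^2 = 12/29 = 0.4138
|beta|^2 = 1 - 12/29 = 17/29 = 0.5862
P(|0>) = |alpha|^2 = 0.4138

0.4138


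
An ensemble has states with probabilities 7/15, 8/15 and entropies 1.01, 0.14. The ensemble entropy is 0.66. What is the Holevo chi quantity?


chi = S(rho) - sum_i p_i * S(rho_i)
Weighted entropy = 7/15 * 1.01 + 8/15 * 0.14
= 0.5460
chi = 0.66 - 0.5460
= 0.1140

0.1140


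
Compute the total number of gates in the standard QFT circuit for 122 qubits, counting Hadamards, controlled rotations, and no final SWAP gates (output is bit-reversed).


Hadamard gates: 122
Controlled rotations: n*(n-1)/2 = 122*121/2 = 7381
SWAP gates: 0 (omitted)
Total = 122 + 7381
= 7503

7503


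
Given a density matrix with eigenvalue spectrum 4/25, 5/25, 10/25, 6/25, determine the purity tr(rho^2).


tr(rho^2) = sum of eigenvalues squared
= (4/25)^2 + (5/25)^2 + (10/25)^2 + (6/25)^2
= (16 + 25 + 100 + 36) / 625
= 177/625
= 0.2832

0.2832


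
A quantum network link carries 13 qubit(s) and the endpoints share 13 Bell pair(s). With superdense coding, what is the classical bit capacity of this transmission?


Superdense coding allows 2 classical bits per shared entangled pair.
13 pair(s) -> 2 * 13 = 26 classical bits

26


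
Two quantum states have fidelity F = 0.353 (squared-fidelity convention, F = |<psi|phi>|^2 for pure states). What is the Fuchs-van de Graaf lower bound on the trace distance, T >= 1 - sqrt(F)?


Fuchs-van de Graaf (squared-fidelity convention): 1 - sqrt(F) <= T <= sqrt(1 - F).
Lower bound: T >= 1 - sqrt(F)
sqrt(F) = sqrt(0.353) = 0.5941
T >= 1 - 0.5941
T >= 0.4059

0.4059


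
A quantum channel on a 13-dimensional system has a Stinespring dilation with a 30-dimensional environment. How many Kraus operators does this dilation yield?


Tracing out the environment in an orthonormal basis {|i>_E} gives Kraus operators K_i = <i|_E U |0>_E.
Number of Kraus operators = dim(H_env) = d_env
= 30

30


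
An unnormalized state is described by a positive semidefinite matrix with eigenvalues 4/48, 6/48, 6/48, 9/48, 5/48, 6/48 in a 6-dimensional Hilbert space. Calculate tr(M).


tr(M) = sum of eigenvalues
= 4/48 + 6/48 + 6/48 + 9/48 + 5/48 + 6/48
= 36/48
= 0.7500

0.7500


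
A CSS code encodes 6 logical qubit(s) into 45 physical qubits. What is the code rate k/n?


Code rate R = k/n
= 6/45
= 0.1333

0.1333


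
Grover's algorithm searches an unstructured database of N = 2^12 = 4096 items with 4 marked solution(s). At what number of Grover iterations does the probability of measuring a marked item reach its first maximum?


After j Grover iterations the success probability is P(j) = sin^2((2j+1)*theta), where sin(theta) = sqrt(k/N).
N = 2^12 = 4096, k = 4
sin(theta) = sqrt(k/N) = 0.03125
theta = arcsin(sqrt(k/N)) = 0.0312550885 rad
P(j) reaches its first maximum when (2j+1)*theta is as close as possible to pi/2, i.e. j = round(pi/(4*theta) - 1/2).
pi/(4*theta) - 1/2 = 24.6286
(For comparison, the common estimate pi/4 * sqrt(N/k) = 25.1327; the exact maximiser is used here.)
Optimal iterations = 25

25


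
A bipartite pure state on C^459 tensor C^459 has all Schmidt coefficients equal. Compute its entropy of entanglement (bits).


For a maximally entangled state in d x d:
S = log2(d) = log2(459)
= 8.8424

8.8424


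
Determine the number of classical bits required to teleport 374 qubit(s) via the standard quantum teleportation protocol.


Quantum teleportation requires 2 classical bits per qubit teleported.
374 qubit(s) -> 2 * 374 = 748 classical bits

748


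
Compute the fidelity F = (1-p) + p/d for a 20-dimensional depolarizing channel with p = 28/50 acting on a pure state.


F = (1-p) + p/d
= (1 - 0.5600) + 0.5600/20
= 0.4400 + 0.0280
= 0.4680

0.4680


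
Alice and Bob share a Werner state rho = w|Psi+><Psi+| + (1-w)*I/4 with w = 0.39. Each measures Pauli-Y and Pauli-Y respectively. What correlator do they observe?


|Psi+> = (|01> + |10>)/sqrt(2)
For the pure Bell state, <Y_A Y_B> = +1 (Bell-state Pauli correlator).
The maximally-mixed part I/4 has tr(I/4 * P tensor P) = 0 for any traceless Pauli P.
So <Y_A Y_B>_rho = w * (+1) + (1 - w) * 0
= 0.39 * (+1)
= 0.3900

0.3900


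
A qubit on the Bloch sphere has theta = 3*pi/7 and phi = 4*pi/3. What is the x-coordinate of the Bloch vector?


theta = 1.3464, phi = 4.1888
r_x = sin(theta)*cos(phi) = 0.9749 * -0.5000
r_x = -0.4875

-0.4875


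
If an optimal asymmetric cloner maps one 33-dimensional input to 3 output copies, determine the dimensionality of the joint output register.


Output space = H^(tensor 3) where dim(H) = 33
dim = 33^3
= 1089 (after 2 factors)
= 35937 (after 3 factors)
= 35937

35937


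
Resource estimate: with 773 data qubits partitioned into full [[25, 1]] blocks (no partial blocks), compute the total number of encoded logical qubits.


Each code block uses 25 physical qubits for 1 logical qubit(s).
Number of complete blocks = floor(773 / 25) = 30
Logical qubits = 30 * 1
= 30

30


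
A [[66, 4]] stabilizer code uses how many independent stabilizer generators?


For an [[n,k]] stabilizer code:
Number of stabilizer generators = n - k
= 66 - 4
= 62

62


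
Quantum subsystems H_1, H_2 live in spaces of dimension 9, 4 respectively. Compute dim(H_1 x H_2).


dim(H_1 x H_2) = 9 * 4
= 36

36


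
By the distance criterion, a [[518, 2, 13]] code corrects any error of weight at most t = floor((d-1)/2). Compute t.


Code parameters: [[518, 2, 13]], distance d = 13.
Number of correctable errors = floor((d-1)/2)
= floor((13 - 1)/2)
= floor(12/2)
= 6

6


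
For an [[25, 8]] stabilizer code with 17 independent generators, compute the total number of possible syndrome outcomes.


Each stabilizer generator gives a binary (+1 or -1) measurement outcome.
With 17 independent generators:
Total syndromes = 2^17
= 131072

131072


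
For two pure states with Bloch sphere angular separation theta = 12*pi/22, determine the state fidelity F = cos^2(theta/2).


For states separated by angle theta on Bloch sphere:
F = cos^2(theta/2)
theta = 12*pi/22 = 1.7136
theta/2 = 0.8568
cos(theta/2) = 0.6549
F = 0.4288

0.4288


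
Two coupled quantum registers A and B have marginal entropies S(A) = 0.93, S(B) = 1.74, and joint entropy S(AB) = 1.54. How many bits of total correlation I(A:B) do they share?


I(A:B) = S(A) + S(B) - S(AB)
= 0.93 + 1.74 - 1.54
= 1.1300

1.1300


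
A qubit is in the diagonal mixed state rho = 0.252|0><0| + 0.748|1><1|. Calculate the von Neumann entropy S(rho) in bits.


S = -p*log2(p) - (1-p)*log2(1-p)
p = 0.2520, 1-p = 0.7480
= -0.2520 * log2(0.2520) - 0.7480 * log2(0.7480)
= -(-0.5011) - (-0.3133)
= 0.8144

0.8144


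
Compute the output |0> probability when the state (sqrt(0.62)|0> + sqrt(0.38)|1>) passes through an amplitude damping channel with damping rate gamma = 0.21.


For amplitude damping with parameter gamma on state sqrt(a)|0> + sqrt(b)|1>:
alpha^2 = 0.62, beta^2 = 0.38
P(|0>) = alpha^2 + gamma * beta^2
= 0.62 + 0.21 * 0.38
= 0.62 + 0.0798
= 0.6998

0.6998


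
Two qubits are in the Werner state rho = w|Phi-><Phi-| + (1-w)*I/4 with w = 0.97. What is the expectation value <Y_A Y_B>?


|Phi-> = (|00> - |11>)/sqrt(2)
For the pure Bell state, <Y_A Y_B> = +1 (Bell-state Pauli correlator).
The maximally-mixed part I/4 has tr(I/4 * P tensor P) = 0 for any traceless Pauli P.
So <Y_A Y_B>_rho = w * (+1) + (1 - w) * 0
= 0.97 * (+1)
= 0.9700

0.9700


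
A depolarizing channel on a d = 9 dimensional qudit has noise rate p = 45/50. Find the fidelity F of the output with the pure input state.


F = (1-p) + p/d
= (1 - 0.9000) + 0.9000/9
= 0.1000 + 0.1000
= 0.2000

0.2000


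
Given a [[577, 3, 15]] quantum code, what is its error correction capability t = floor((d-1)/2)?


Code parameters: [[577, 3, 15]], distance d = 15.
Number of correctable errors = floor((d-1)/2)
= floor((15 - 1)/2)
= floor(14/2)
= 7

7


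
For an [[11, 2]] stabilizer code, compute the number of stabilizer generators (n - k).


For an [[n,k]] stabilizer code:
Number of stabilizer generators = n - k
= 11 - 2
= 9

9


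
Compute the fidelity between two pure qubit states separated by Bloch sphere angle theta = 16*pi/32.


For states separated by angle theta on Bloch sphere:
F = cos^2(theta/2)
theta = 16*pi/32 = 1.5708
theta/2 = 0.7854
cos(theta/2) = 0.7071
F = 0.5000

0.5000


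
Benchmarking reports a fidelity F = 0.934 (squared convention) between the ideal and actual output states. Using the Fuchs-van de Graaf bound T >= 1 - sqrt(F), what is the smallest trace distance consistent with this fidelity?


Fuchs-van de Graaf (squared-fidelity convention): 1 - sqrt(F) <= T <= sqrt(1 - F).
Lower bound: T >= 1 - sqrt(F)
sqrt(F) = sqrt(0.934) = 0.9664
T >= 1 - 0.9664
T >= 0.0336

0.0336


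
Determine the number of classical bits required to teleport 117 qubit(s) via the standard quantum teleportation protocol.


Quantum teleportation requires 2 classical bits per qubit teleported.
117 qubit(s) -> 2 * 117 = 234 classical bits

234


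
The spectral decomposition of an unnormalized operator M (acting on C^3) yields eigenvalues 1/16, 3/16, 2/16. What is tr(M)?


tr(M) = sum of eigenvalues
= 1/16 + 3/16 + 2/16
= 6/16
= 0.3750

0.3750


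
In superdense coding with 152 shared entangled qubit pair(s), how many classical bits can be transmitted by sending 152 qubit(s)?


Superdense coding allows 2 classical bits per shared entangled pair.
152 pair(s) -> 2 * 152 = 304 classical bits

304


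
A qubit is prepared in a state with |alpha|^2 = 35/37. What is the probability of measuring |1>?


|alpha|^2 = 35/37 = 0.9459
|beta|^2 = 1 - 35/37 = 2/37 = 0.0541
P(|1>) = |beta|^2 = 0.0541

0.0541


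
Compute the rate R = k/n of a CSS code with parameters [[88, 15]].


Code rate R = k/n
= 15/88
= 0.1705

0.1705


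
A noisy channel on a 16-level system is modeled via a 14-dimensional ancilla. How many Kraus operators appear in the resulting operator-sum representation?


Tracing out the environment in an orthonormal basis {|i>_E} gives Kraus operators K_i = <i|_E U |0>_E.
Number of Kraus operators = dim(H_env) = d_env
= 14

14


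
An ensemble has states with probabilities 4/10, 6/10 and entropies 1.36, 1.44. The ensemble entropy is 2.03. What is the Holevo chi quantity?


chi = S(rho) - sum_i p_i * S(rho_i)
Weighted entropy = 4/10 * 1.36 + 6/10 * 1.44
= 1.4080
chi = 2.03 - 1.4080
= 0.6220

0.6220


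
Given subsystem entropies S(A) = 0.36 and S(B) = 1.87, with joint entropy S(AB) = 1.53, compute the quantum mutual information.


I(A:B) = S(A) + S(B) - S(AB)
= 0.36 + 1.87 - 1.53
= 0.7000

0.7000


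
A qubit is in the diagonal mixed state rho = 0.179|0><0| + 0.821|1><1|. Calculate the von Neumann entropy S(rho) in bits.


S = -p*log2(p) - (1-p)*log2(1-p)
p = 0.1790, 1-p = 0.8210
= -0.1790 * log2(0.1790) - 0.8210 * log2(0.8210)
= -(-0.4443) - (-0.2336)
= 0.6779

0.6779


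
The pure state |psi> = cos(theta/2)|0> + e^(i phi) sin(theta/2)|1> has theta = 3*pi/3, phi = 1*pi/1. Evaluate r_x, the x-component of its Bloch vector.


theta = 3.1416, phi = 3.1416
r_x = sin(theta)*cos(phi) = 0.0000 * -1.0000
r_x = 0.0000

0.0000


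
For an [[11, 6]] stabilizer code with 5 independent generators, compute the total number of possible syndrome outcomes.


Each stabilizer generator gives a binary (+1 or -1) measurement outcome.
With 5 independent generators:
Total syndromes = 2^5
= 32

32


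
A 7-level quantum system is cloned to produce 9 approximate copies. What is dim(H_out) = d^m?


Output space = H^(tensor 9) where dim(H) = 7
dim = 7^9
= 49 (after 2 factors)
= 343 (after 3 factors)
= 2401 (after 4 factors)
= 16807 (after 5 factors)
= 117649 (after 6 factors)
= 823543 (after 7 factors)
= 5764801 (after 8 factors)
= 40353607 (after 9 factors)
= 40353607

40353607


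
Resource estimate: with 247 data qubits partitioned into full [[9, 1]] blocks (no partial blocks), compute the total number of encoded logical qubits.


Each code block uses 9 physical qubits for 1 logical qubit(s).
Number of complete blocks = floor(247 / 9) = 27
Logical qubits = 27 * 1
= 27

27


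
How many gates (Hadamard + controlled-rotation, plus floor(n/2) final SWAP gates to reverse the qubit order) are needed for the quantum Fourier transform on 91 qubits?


Hadamard gates: 91
Controlled rotations: n*(n-1)/2 = 91*90/2 = 4095
SWAP gates: floor(n/2) = floor(91/2) = 45
Total = 91 + 4095 + 45
= 4231

4231


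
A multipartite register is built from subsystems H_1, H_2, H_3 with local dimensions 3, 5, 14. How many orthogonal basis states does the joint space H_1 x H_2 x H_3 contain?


dim(H_1 x H_2 x H_3) = 3 * 5 * 14
= 15 * 14
= 210

210


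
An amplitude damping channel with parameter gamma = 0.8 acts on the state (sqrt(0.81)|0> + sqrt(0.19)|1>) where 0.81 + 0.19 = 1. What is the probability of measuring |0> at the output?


For amplitude damping with parameter gamma on state sqrt(a)|0> + sqrt(b)|1>:
alpha^2 = 0.81, beta^2 = 0.19
P(|0>) = alpha^2 + gamma * beta^2
= 0.81 + 0.8 * 0.19
= 0.81 + 0.1520
= 0.9620

0.9620


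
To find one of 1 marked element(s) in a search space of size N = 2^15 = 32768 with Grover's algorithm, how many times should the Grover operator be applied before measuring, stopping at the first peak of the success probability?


After j Grover iterations the success probability is P(j) = sin^2((2j+1)*theta), where sin(theta) = sqrt(k/N).
N = 2^15 = 32768, k = 1
sin(theta) = sqrt(k/N) = 0.005524271728
theta = arcsin(sqrt(k/N)) = 0.005524299826 rad
P(j) reaches its first maximum when (2j+1)*theta is as close as possible to pi/2, i.e. j = round(pi/(4*theta) - 1/2).
pi/(4*theta) - 1/2 = 141.6715
(For comparison, the common estimate pi/4 * sqrt(N/k) = 142.1723; the exact maximiser is used here.)
Optimal iterations = 142

142


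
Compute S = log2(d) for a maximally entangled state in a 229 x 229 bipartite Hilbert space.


For a maximally entangled state in d x d:
S = log2(d) = log2(229)
= 7.8392

7.8392


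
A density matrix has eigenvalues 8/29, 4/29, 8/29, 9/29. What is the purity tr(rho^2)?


tr(rho^2) = sum of eigenvalues squared
= (8/29)^2 + (4/29)^2 + (8/29)^2 + (9/29)^2
= (64 + 16 + 64 + 81) / 841
= 225/841
= 0.2675

0.2675


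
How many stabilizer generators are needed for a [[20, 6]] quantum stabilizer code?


For an [[n,k]] stabilizer code:
Number of stabilizer generators = n - k
= 20 - 6
= 14

14


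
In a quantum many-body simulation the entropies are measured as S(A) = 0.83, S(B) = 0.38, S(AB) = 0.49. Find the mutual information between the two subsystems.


I(A:B) = S(A) + S(B) - S(AB)
= 0.83 + 0.38 - 0.49
= 0.7200

0.7200


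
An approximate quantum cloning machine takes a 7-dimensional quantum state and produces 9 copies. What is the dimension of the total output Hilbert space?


Output space = H^(tensor 9) where dim(H) = 7
dim = 7^9
= 49 (after 2 factors)
= 343 (after 3 factors)
= 2401 (after 4 factors)
= 16807 (after 5 factors)
= 117649 (after 6 factors)
= 823543 (after 7 factors)
= 5764801 (after 8 factors)
= 40353607 (after 9 factors)
= 40353607

40353607


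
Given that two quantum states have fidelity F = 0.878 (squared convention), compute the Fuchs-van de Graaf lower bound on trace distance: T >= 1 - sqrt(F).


Fuchs-van de Graaf (squared-fidelity convention): 1 - sqrt(F) <= T <= sqrt(1 - F).
Lower bound: T >= 1 - sqrt(F)
sqrt(F) = sqrt(0.878) = 0.9370
T >= 1 - 0.9370
T >= 0.0630

0.0630


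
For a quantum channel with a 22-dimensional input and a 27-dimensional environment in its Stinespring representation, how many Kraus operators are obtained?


Tracing out the environment in an orthonormal basis {|i>_E} gives Kraus operators K_i = <i|_E U |0>_E.
Number of Kraus operators = dim(H_env) = d_env
= 27

27


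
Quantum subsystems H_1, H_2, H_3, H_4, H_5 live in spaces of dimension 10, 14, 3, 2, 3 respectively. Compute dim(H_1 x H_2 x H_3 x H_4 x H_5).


dim(H_1 x H_2 x H_3 x H_4 x H_5) = 10 * 14 * 3 * 2 * 3
= 140 * 3 * 2 * 3
= 420 * 2 * 3
= 840 * 3
= 2520

2520


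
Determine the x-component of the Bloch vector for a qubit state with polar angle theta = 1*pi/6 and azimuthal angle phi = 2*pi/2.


theta = 0.5236, phi = 3.1416
r_x = sin(theta)*cos(phi) = 0.5000 * -1.0000
r_x = -0.5000

-0.5000


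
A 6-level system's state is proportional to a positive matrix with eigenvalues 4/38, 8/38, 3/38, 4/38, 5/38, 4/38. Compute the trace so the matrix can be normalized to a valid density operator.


tr(M) = sum of eigenvalues
= 4/38 + 8/38 + 3/38 + 4/38 + 5/38 + 4/38
= 28/38
= 0.7368

0.7368


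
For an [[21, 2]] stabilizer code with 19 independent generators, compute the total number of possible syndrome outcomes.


Each stabilizer generator gives a binary (+1 or -1) measurement outcome.
With 19 independent generators:
Total syndromes = 2^19
= 524288

524288


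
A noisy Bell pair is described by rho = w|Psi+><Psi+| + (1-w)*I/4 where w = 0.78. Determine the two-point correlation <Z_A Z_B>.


|Psi+> = (|01> + |10>)/sqrt(2)
For the pure Bell state, <Z_A Z_B> = -1 (Bell-state Pauli correlator).
The maximally-mixed part I/4 has tr(I/4 * P tensor P) = 0 for any traceless Pauli P.
So <Z_A Z_B>_rho = w * (-1) + (1 - w) * 0
= 0.78 * (-1)
= -0.7800

-0.7800


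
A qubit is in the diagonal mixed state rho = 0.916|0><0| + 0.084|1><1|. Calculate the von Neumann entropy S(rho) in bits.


S = -p*log2(p) - (1-p)*log2(1-p)
p = 0.9160, 1-p = 0.0840
= -0.9160 * log2(0.9160) - 0.0840 * log2(0.0840)
= -(-0.1159) - (-0.3002)
= 0.4161

0.4161


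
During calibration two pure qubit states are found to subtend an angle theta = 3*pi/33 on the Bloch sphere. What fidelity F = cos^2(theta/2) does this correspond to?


For states separated by angle theta on Bloch sphere:
F = cos^2(theta/2)
theta = 3*pi/33 = 0.2856
theta/2 = 0.1428
cos(theta/2) = 0.9898
F = 0.9797

0.9797


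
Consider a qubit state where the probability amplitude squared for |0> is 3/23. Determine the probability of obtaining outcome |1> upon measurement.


|alpha|^2 = 3/23 = 0.1304
|beta|^2 = 1 - 3/23 = 20/23 = 0.8696
P(|1>) = |beta|^2 = 0.8696

0.8696


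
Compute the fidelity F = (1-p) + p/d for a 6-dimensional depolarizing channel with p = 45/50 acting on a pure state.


F = (1-p) + p/d
= (1 - 0.9000) + 0.9000/6
= 0.1000 + 0.1500
= 0.2500

0.2500


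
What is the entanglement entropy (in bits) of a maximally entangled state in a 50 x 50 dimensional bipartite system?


For a maximally entangled state in d x d:
S = log2(d) = log2(50)
= 5.6439

5.6439


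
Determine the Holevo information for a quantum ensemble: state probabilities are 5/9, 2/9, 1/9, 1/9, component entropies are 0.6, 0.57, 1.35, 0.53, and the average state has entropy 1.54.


chi = S(rho) - sum_i p_i * S(rho_i)
Weighted entropy = 5/9 * 0.6 + 2/9 * 0.57 + 1/9 * 1.35 + 1/9 * 0.53
= 0.6689
chi = 1.54 - 0.6689
= 0.8711

0.8711


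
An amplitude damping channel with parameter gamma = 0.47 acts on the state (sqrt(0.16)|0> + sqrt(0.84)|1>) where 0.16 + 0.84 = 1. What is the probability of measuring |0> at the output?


For amplitude damping with parameter gamma on state sqrt(a)|0> + sqrt(b)|1>:
alpha^2 = 0.16, beta^2 = 0.84
P(|0>) = alpha^2 + gamma * beta^2
= 0.16 + 0.47 * 0.84
= 0.16 + 0.3948
= 0.5548

0.5548


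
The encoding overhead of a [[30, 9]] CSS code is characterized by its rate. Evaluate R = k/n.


Code rate R = k/n
= 9/30
= 0.3000

0.3000


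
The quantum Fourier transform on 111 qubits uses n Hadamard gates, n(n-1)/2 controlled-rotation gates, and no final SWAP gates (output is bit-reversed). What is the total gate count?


Hadamard gates: 111
Controlled rotations: n*(n-1)/2 = 111*110/2 = 6105
SWAP gates: 0 (omitted)
Total = 111 + 6105
= 6216

6216


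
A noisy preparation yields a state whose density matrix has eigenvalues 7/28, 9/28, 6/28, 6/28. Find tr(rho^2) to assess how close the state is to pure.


tr(rho^2) = sum of eigenvalues squared
= (7/28)^2 + (9/28)^2 + (6/28)^2 + (6/28)^2
= (49 + 81 + 36 + 36) / 784
= 202/784
= 0.2577

0.2577


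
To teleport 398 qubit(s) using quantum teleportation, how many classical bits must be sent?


Quantum teleportation requires 2 classical bits per qubit teleported.
398 qubit(s) -> 2 * 398 = 796 classical bits

796


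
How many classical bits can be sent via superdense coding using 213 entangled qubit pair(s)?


Superdense coding allows 2 classical bits per shared entangled pair.
213 pair(s) -> 2 * 213 = 426 classical bits

426


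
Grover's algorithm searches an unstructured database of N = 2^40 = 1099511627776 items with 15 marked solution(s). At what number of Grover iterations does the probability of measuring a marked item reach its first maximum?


After j Grover iterations the success probability is P(j) = sin^2((2j+1)*theta), where sin(theta) = sqrt(k/N).
N = 2^40 = 1099511627776, k = 15
sin(theta) = sqrt(k/N) = 3.693564745e-06
theta = arcsin(sqrt(k/N)) = 3.693564745e-06 rad
P(j) reaches its first maximum when (2j+1)*theta is as close as possible to pi/2, i.e. j = round(pi/(4*theta) - 1/2).
pi/(4*theta) - 1/2 = 212639.1090
(For comparison, the common estimate pi/4 * sqrt(N/k) = 212639.6090; the exact maximiser is used here.)
Optimal iterations = 212639

212639


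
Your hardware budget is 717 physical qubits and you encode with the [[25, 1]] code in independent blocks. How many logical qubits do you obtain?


Each code block uses 25 physical qubits for 1 logical qubit(s).
Number of complete blocks = floor(717 / 25) = 28
Logical qubits = 28 * 1
= 28

28


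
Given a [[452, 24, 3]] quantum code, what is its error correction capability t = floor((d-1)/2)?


Code parameters: [[452, 24, 3]], distance d = 3.
Number of correctable errors = floor((d-1)/2)
= floor((3 - 1)/2)
= floor(2/2)
= 1

1


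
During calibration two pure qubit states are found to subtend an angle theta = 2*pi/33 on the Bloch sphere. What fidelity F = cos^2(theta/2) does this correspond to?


For states separated by angle theta on Bloch sphere:
F = cos^2(theta/2)
theta = 2*pi/33 = 0.1904
theta/2 = 0.0952
cos(theta/2) = 0.9955
F = 0.9910

0.9910


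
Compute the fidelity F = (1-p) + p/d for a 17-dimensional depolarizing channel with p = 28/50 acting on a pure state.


F = (1-p) + p/d
= (1 - 0.5600) + 0.5600/17
= 0.4400 + 0.0329
= 0.4729

0.4729


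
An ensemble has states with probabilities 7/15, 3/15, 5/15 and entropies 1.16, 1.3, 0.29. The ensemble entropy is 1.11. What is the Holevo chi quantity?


chi = S(rho) - sum_i p_i * S(rho_i)
Weighted entropy = 7/15 * 1.16 + 3/15 * 1.3 + 5/15 * 0.29
= 0.8980
chi = 1.11 - 0.8980
= 0.2120

0.2120


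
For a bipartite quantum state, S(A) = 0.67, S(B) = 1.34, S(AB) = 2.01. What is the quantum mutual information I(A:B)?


I(A:B) = S(A) + S(B) - S(AB)
= 0.67 + 1.34 - 2.01
= 0.0000

0.0000


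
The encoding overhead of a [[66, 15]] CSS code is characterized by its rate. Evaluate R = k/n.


Code rate R = k/n
= 15/66
= 0.2273

0.2273


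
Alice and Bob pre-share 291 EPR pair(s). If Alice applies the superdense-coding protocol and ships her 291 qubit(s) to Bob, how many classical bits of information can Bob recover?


Superdense coding allows 2 classical bits per shared entangled pair.
291 pair(s) -> 2 * 291 = 582 classical bits

582


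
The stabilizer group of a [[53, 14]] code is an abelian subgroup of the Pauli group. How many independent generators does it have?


For an [[n,k]] stabilizer code:
Number of stabilizer generators = n - k
= 53 - 14
= 39

39


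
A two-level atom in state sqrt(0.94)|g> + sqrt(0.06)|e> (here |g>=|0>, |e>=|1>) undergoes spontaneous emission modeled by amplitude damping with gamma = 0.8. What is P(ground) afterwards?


For amplitude damping with parameter gamma on state sqrt(a)|0> + sqrt(b)|1>:
alpha^2 = 0.94, beta^2 = 0.06
P(|0>) = alpha^2 + gamma * beta^2
= 0.94 + 0.8 * 0.06
= 0.94 + 0.0480
= 0.9880

0.9880


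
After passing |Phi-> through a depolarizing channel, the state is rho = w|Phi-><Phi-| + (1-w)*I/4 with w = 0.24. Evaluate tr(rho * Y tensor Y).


|Phi-> = (|00> - |11>)/sqrt(2)
For the pure Bell state, <Y_A Y_B> = +1 (Bell-state Pauli correlator).
The maximally-mixed part I/4 has tr(I/4 * P tensor P) = 0 for any traceless Pauli P.
So <Y_A Y_B>_rho = w * (+1) + (1 - w) * 0
= 0.24 * (+1)
= 0.2400

0.2400


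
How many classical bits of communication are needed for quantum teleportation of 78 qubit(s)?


Quantum teleportation requires 2 classical bits per qubit teleported.
78 qubit(s) -> 2 * 78 = 156 classical bits

156


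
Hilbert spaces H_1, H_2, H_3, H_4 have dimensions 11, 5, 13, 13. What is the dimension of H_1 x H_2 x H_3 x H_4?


dim(H_1 x H_2 x H_3 x H_4) = 11 * 5 * 13 * 13
= 55 * 13 * 13
= 715 * 13
= 9295

9295


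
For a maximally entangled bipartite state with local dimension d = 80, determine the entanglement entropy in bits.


For a maximally entangled state in d x d:
S = log2(d) = log2(80)
= 6.3219

6.3219


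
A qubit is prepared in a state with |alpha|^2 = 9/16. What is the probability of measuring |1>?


|alpha|^2 = 9/16 = 0.5625
|beta|^2 = 1 - 9/16 = 7/16 = 0.4375
P(|1>) = |beta|^2 = 0.4375

0.4375


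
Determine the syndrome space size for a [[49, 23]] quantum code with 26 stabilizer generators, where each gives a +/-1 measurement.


Each stabilizer generator gives a binary (+1 or -1) measurement outcome.
With 26 independent generators:
Total syndromes = 2^26
= 67108864

67108864


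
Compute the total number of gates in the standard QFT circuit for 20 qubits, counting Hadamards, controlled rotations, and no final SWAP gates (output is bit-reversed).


Hadamard gates: 20
Controlled rotations: n*(n-1)/2 = 20*19/2 = 190
SWAP gates: 0 (omitted)
Total = 20 + 190
= 210

210


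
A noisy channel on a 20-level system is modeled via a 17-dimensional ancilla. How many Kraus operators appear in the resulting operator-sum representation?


Tracing out the environment in an orthonormal basis {|i>_E} gives Kraus operators K_i = <i|_E U |0>_E.
Number of Kraus operators = dim(H_env) = d_env
= 17

17


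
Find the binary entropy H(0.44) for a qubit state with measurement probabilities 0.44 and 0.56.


S = -p*log2(p) - (1-p)*log2(1-p)
p = 0.4400, 1-p = 0.5600
= -0.4400 * log2(0.4400) - 0.5600 * log2(0.5600)
= -(-0.5211) - (-0.4684)
= 0.9896

0.9896


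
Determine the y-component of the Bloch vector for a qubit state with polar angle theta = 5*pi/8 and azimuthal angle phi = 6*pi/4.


theta = 1.9635, phi = 4.7124
r_y = sin(theta)*sin(phi) = 0.9239 * -1.0000
r_y = -0.9239

-0.9239


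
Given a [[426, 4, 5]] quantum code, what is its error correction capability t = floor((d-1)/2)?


Code parameters: [[426, 4, 5]], distance d = 5.
Number of correctable errors = floor((d-1)/2)
= floor((5 - 1)/2)
= floor(4/2)
= 2

2


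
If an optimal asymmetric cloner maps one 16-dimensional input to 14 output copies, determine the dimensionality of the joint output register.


Output space = H^(tensor 14) where dim(H) = 16
dim = 16^14
= 256 (after 2 factors)
= 4096 (after 3 factors)
= 65536 (after 4 factors)
= 1048576 (after 5 factors)
= 16777216 (after 6 factors)
= 268435456 (after 7 factors)
= 4294967296 (after 8 factors)
= 68719476736 (after 9 factors)
= 1099511627776 (after 10 factors)
= 17592186044416 (after 11 factors)
= 281474976710656 (after 12 factors)
= 4503599627370496 (after 13 factors)
= 72057594037927936 (after 14 factors)
= 72057594037927936

72057594037927936


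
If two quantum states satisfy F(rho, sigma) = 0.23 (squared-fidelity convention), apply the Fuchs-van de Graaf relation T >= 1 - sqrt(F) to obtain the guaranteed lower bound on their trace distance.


Fuchs-van de Graaf (squared-fidelity convention): 1 - sqrt(F) <= T <= sqrt(1 - F).
Lower bound: T >= 1 - sqrt(F)
sqrt(F) = sqrt(0.23) = 0.4796
T >= 1 - 0.4796
T >= 0.5204

0.5204


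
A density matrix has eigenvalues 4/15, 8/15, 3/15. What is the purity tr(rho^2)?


tr(rho^2) = sum of eigenvalues squared
= (4/15)^2 + (8/15)^2 + (3/15)^2
= (16 + 64 + 9) / 225
= 89/225
= 0.3956

0.3956


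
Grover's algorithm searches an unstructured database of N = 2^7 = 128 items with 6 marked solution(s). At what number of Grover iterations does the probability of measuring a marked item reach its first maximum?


After j Grover iterations the success probability is P(j) = sin^2((2j+1)*theta), where sin(theta) = sqrt(k/N).
N = 2^7 = 128, k = 6
sin(theta) = sqrt(k/N) = 0.2165063509
theta = arcsin(sqrt(k/N)) = 0.2182345144 rad
P(j) reaches its first maximum when (2j+1)*theta is as close as possible to pi/2, i.e. j = round(pi/(4*theta) - 1/2).
pi/(4*theta) - 1/2 = 3.0989
(For comparison, the common estimate pi/4 * sqrt(N/k) = 3.6276; the exact maximiser is used here.)
Optimal iterations = 3

3


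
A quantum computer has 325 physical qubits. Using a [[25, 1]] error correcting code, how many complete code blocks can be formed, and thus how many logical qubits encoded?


Each code block uses 25 physical qubits for 1 logical qubit(s).
Number of complete blocks = floor(325 / 25) = 13
Logical qubits = 13 * 1
= 13

13


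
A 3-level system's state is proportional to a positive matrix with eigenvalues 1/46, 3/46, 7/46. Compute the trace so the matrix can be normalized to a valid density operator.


tr(M) = sum of eigenvalues
= 1/46 + 3/46 + 7/46
= 11/46
= 0.2391

0.2391


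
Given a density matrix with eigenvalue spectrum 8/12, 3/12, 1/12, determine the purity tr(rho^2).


tr(rho^2) = sum of eigenvalues squared
= (8/12)^2 + (3/12)^2 + (1/12)^2
= (64 + 9 + 1) / 144
= 74/144
= 0.5139

0.5139


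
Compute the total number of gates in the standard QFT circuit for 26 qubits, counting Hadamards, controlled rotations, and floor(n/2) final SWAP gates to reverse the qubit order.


Hadamard gates: 26
Controlled rotations: n*(n-1)/2 = 26*25/2 = 325
SWAP gates: floor(n/2) = floor(26/2) = 13
Total = 26 + 325 + 13
= 364

364


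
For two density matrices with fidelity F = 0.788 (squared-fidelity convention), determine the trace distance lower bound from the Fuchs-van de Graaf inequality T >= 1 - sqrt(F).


Fuchs-van de Graaf (squared-fidelity convention): 1 - sqrt(F) <= T <= sqrt(1 - F).
Lower bound: T >= 1 - sqrt(F)
sqrt(F) = sqrt(0.788) = 0.8877
T >= 1 - 0.8877
T >= 0.1123

0.1123


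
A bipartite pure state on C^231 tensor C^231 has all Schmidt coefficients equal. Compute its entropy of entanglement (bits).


For a maximally entangled state in d x d:
S = log2(d) = log2(231)
= 7.8517

7.8517


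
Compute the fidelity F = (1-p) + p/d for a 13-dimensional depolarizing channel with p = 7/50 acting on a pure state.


F = (1-p) + p/d
= (1 - 0.1400) + 0.1400/13
= 0.8600 + 0.0108
= 0.8708

0.8708


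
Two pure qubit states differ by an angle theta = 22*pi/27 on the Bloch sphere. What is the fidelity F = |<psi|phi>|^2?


For states separated by angle theta on Bloch sphere:
F = cos^2(theta/2)
theta = 22*pi/27 = 2.5598
theta/2 = 1.2799
cos(theta/2) = 0.2868
F = 0.0823

0.0823


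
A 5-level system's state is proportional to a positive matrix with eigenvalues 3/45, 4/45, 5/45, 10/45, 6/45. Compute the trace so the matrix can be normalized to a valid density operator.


tr(M) = sum of eigenvalues
= 3/45 + 4/45 + 5/45 + 10/45 + 6/45
= 28/45
= 0.6222

0.6222


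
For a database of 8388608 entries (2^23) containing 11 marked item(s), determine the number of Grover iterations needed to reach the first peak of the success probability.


After j Grover iterations the success probability is P(j) = sin^2((2j+1)*theta), where sin(theta) = sqrt(k/N).
N = 2^23 = 8388608, k = 11
sin(theta) = sqrt(k/N) = 0.001145121035
theta = arcsin(sqrt(k/N)) = 0.001145121285 rad
P(j) reaches its first maximum when (2j+1)*theta is as close as possible to pi/2, i.e. j = round(pi/(4*theta) - 1/2).
pi/(4*theta) - 1/2 = 685.3646
(For comparison, the common estimate pi/4 * sqrt(N/k) = 685.8648; the exact maximiser is used here.)
Optimal iterations = 685

685


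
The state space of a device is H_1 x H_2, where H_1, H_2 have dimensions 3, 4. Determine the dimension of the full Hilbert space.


dim(H_1 x H_2) = 3 * 4
= 12

12


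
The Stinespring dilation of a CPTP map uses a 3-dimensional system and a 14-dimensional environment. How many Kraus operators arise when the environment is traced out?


Tracing out the environment in an orthonormal basis {|i>_E} gives Kraus operators K_i = <i|_E U |0>_E.
Number of Kraus operators = dim(H_env) = d_env
= 14

14


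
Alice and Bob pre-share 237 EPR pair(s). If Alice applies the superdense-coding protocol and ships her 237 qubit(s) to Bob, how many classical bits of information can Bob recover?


Superdense coding allows 2 classical bits per shared entangled pair.
237 pair(s) -> 2 * 237 = 474 classical bits

474


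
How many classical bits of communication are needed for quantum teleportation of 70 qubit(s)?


Quantum teleportation requires 2 classical bits per qubit teleported.
70 qubit(s) -> 2 * 70 = 140 classical bits

140


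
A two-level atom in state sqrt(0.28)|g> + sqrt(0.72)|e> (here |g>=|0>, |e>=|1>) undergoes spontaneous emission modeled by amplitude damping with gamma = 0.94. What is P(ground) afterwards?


For amplitude damping with parameter gamma on state sqrt(a)|0> + sqrt(b)|1>:
alpha^2 = 0.28, beta^2 = 0.72
P(|0>) = alpha^2 + gamma * beta^2
= 0.28 + 0.94 * 0.72
= 0.28 + 0.6768
= 0.9568

0.9568


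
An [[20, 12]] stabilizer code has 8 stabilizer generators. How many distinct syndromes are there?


Each stabilizer generator gives a binary (+1 or -1) measurement outcome.
With 8 independent generators:
Total syndromes = 2^8
= 256

256


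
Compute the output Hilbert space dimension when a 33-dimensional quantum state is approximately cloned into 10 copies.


Output space = H^(tensor 10) where dim(H) = 33
dim = 33^10
= 1089 (after 2 factors)
= 35937 (after 3 factors)
= 1185921 (after 4 factors)
= 39135393 (after 5 factors)
= 1291467969 (after 6 factors)
= 42618442977 (after 7 factors)
= 1406408618241 (after 8 factors)
= 46411484401953 (after 9 factors)
= 1531578985264449 (after 10 factors)
= 1531578985264449

1531578985264449


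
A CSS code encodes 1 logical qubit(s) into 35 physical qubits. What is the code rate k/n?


Code rate R = k/n
= 1/35
= 0.0286

0.0286


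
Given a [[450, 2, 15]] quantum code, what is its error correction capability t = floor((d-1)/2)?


Code parameters: [[450, 2, 15]], distance d = 15.
Number of correctable errors = floor((d-1)/2)
= floor((15 - 1)/2)
= floor(14/2)
= 7

7


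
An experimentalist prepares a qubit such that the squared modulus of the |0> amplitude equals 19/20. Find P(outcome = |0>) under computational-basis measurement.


|alpha|^2 = 19/20 = 0.9500
|beta|^2 = 1 - 19/20 = 1/20 = 0.0500
P(|0>) = |alpha|^2 = 0.9500

0.9500


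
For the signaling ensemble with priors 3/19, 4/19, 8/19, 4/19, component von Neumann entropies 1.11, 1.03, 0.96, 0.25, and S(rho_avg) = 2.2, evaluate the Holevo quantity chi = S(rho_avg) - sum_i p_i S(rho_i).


chi = S(rho) - sum_i p_i * S(rho_i)
Weighted entropy = 3/19 * 1.11 + 4/19 * 1.03 + 8/19 * 0.96 + 4/19 * 0.25
= 0.8489
chi = 2.2 - 0.8489
= 1.3511

1.3511


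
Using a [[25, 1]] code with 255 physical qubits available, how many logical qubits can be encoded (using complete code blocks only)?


Each code block uses 25 physical qubits for 1 logical qubit(s).
Number of complete blocks = floor(255 / 25) = 10
Logical qubits = 10 * 1
= 10

10


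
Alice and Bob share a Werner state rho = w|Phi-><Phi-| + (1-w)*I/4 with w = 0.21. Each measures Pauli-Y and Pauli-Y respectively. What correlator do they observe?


|Phi-> = (|00> - |11>)/sqrt(2)
For the pure Bell state, <Y_A Y_B> = +1 (Bell-state Pauli correlator).
The maximally-mixed part I/4 has tr(I/4 * P tensor P) = 0 for any traceless Pauli P.
So <Y_A Y_B>_rho = w * (+1) + (1 - w) * 0
= 0.21 * (+1)
= 0.2100

0.2100


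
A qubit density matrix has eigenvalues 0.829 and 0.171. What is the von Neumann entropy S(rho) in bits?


S = -p*log2(p) - (1-p)*log2(1-p)
p = 0.8290, 1-p = 0.1710
= -0.8290 * log2(0.8290) - 0.1710 * log2(0.1710)
= -(-0.2243) - (-0.4357)
= 0.6600

0.6600


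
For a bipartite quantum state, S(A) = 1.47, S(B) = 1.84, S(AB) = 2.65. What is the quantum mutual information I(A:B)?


I(A:B) = S(A) + S(B) - S(AB)
= 1.47 + 1.84 - 2.65
= 0.6600

0.6600


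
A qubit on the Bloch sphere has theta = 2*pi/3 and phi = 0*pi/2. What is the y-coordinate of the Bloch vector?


theta = 2.0944, phi = 0.0000
r_y = sin(theta)*sin(phi) = 0.8660 * 0.0000
r_y = 0.0000

0.0000
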